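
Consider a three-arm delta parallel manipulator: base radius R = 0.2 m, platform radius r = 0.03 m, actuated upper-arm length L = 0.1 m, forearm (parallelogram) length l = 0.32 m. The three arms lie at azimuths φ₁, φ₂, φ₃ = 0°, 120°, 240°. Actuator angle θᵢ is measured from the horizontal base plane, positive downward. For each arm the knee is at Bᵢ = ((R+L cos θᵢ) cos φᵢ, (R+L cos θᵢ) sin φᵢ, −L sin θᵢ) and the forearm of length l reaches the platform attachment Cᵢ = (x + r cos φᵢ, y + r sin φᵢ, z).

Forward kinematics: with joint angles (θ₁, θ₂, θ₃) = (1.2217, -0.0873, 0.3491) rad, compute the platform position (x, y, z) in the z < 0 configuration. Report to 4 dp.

φ1=0.0°: virtual centre (0.2042, 0.0000, -0.0940), radius l
arm 2 at φ=120.0°: ρ2 = 0.2696;  O2 = (-0.1348, 0.2335, 0.0087)
φ3=240.0°: virtual centre (-0.1320, -0.2286, -0.0342), radius l
subtract pairs → two planes through P
plane₁₂: -0.6780x+0.4670y+0.2054z = 0.0222
Cramer: x(z) = -0.0315+0.2399z;  y(z) = 0.0019-0.0914z
into |P−O₁|² = l²: 1.0659z² + 0.0745z + -0.0380 = 0;  Δ = 0.1676;  z = -0.2270 or 0.1571 → z<0 root = -0.2270
x = -0.0860, y = 0.0226

(-0.0860, 0.0226, -0.2270)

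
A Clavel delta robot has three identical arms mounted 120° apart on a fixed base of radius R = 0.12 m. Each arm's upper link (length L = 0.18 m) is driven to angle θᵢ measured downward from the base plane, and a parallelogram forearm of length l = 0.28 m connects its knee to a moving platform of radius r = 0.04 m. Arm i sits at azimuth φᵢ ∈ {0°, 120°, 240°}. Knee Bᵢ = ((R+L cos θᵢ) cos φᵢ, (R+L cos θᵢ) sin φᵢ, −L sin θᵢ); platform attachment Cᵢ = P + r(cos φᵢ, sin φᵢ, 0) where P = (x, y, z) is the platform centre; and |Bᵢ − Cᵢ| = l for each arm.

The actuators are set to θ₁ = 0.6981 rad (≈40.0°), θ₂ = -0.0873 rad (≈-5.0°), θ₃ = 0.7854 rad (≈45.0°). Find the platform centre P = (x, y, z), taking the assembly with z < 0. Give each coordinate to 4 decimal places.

φ1=0.0°: virtual centre (0.2179, 0.0000, -0.1157), radius l
φ2=120.0°: virtual centre (-0.1297, 0.2246, 0.0157), radius l
φ3=240.0°: virtual centre (-0.1036, -0.1795, -0.1273), radius l
subtract pairs → two planes through P
plane₁₂: -0.6951x+0.4491y+0.2628z = 0.0066
Cramer: x(z) = -0.0030+0.1559z;  y(z) = 0.0101-0.3438z
quadratic in z: (1.1425)z²+(0.1556)z+(-0.0161)=0, √Δ=0.3128 → z ∈ {-0.2050, 0.0688}; z = -0.2050 (taking z<0)
x = -0.0350, y = 0.0806

(-0.0350, 0.0806, -0.2050)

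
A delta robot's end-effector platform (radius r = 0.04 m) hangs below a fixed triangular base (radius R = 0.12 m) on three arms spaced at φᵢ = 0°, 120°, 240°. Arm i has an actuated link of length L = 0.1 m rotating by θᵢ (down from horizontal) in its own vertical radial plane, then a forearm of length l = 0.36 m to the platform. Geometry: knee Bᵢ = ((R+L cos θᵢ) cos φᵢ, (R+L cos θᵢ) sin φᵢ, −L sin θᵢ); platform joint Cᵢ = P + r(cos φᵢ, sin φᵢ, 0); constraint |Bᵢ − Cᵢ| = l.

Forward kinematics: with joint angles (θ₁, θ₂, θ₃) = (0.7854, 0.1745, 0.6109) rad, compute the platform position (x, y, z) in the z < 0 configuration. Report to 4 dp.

centre 1 = (0.1507·cos0.0°, 0.1507·sin0.0°, -0.0707) = (0.1507, 0.0000, -0.0707)
arm 2 at φ=120.0°: ρ2 = 0.1785;  centre 2 = (-0.0892, 0.1546, -0.0174)
arm 3 at φ=240.0°: ρ3 = 0.1619;  centre 3 = (-0.0810, -0.1402, -0.0574)
|centre ₂|²−|centre ₁|² = 0.0044;  |centre ₃|²−|centre ₁|² = 0.0018
plane₁₂: -0.4799x+0.3091y+0.1067z = 0.0044
det = 0.2778;  x = -0.0065+0.1374z,  y = 0.0043+-0.1318z
quadratic in z: (1.0363)z²+(0.0971)z+(-0.0999)=0, √Δ=0.6507 → z ∈ {-0.3608, 0.2671}; z = -0.3608 (taking z<0)
x = -0.0561, y = 0.0519

(-0.0561, 0.0519, -0.3608)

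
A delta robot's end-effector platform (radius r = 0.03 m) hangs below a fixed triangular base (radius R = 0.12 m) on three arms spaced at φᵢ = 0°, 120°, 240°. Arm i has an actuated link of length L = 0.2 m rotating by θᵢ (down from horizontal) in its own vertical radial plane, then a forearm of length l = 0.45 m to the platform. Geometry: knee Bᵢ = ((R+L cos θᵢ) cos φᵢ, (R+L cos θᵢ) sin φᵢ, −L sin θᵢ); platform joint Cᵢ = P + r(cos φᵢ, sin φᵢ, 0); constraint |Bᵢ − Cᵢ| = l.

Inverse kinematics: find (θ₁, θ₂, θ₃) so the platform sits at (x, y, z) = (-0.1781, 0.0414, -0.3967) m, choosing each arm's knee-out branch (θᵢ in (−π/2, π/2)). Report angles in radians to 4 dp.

θ₁ = 0.9599, θ₂ = -0.0002, θ₃ = 0.2617

rotate P by −φ1: (-0.1781, 0.0414, -0.3967)
  A cos θ + B sin θ = C:  0.2681·cos θ + -0.3967·sin θ = -0.1712
  θ1 = atan2(B,A) + arccos(C/0.4788) = 0.9599
rotate P by −φ2: (0.1249, 0.1335, -0.3967)
  A cos θ + B sin θ = C:  -0.0349·cos θ + -0.3967·sin θ = -0.0348
  √(A²+B²)=0.3982;  θ2 = -1.6586+1.6583 ≈ -0.0002
φ3=240.0° → target in arm frame (0.0532, -0.1749)
  e−x'=0.0368;  (l²−L²−(e−x')²−y'²−z²)/2L = -0.0671
  θ3 = atan2(B,A) + arccos(C/0.3984) = 0.2617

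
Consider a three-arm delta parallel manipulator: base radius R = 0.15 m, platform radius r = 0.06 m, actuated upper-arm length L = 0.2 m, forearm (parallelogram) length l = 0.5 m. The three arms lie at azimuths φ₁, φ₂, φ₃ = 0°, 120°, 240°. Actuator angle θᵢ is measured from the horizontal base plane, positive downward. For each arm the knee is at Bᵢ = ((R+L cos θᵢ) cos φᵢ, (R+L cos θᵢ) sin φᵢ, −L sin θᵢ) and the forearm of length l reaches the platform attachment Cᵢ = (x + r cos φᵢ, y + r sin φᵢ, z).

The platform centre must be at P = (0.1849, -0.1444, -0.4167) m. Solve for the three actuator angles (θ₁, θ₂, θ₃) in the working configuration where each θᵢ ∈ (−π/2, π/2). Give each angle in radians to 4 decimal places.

arm 1 (φ=0.0°): x'=0.1849, y'=-0.1444
  e−x'=-0.0949;  (l²−L²−(e−x')²−y'²−z²)/2L = 0.0163
  θ1 = atan2(B,A) + arccos(C/0.4274) = -0.2620
arm 2 (φ=120.0°): x'=-0.2175, y'=-0.0879
  e−x'=0.3075;  (l²−L²−(e−x')²−y'²−z²)/2L = -0.1648
  √(A²+B²)=0.5179;  θ2 = -0.9351+1.8947 ≈ 0.9596
φ3=240.0° → target in arm frame (0.0326, 0.2323)
  A cos θ + B sin θ = C:  0.0574·cos θ + -0.4167·sin θ = -0.0523
  γ=atan2(-0.4167,0.0574)=-1.4339;  ψ=arccos(-0.1243)=1.6954;  θ3=γ+ψ≈0.2615

θ₁ = -0.2620, θ₂ = 0.9596, θ₃ = 0.2615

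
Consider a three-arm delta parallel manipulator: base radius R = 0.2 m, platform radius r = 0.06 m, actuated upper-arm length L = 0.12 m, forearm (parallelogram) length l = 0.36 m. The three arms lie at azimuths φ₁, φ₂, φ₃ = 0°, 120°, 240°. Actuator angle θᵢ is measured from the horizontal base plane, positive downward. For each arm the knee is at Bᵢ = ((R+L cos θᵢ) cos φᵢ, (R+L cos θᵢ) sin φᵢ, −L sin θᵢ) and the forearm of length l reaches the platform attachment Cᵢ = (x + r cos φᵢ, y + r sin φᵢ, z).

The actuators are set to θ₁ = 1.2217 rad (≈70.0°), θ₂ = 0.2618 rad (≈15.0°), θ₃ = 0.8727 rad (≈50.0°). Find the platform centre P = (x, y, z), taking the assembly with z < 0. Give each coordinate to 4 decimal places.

(-0.0825, 0.0614, -0.3502)

φ1=0.0°: virtual centre (0.1810, 0.0000, -0.1128), radius l
O2 = (0.2559·cos120.0°, 0.2559·sin120.0°, -0.0311) = (-0.1280, 0.2216, -0.0311)
φ3=240.0°: virtual centre (-0.1086, -0.1880, -0.0919), radius l
subtract pairs → two planes through P
[-0.6180 0.4433 0.1634]·P = 0.0210;  [-0.5792 -0.3761 0.0417]·P = 0.0101
det = 0.4892;  x = -0.0253+0.1634z,  y = 0.0121+-0.1409z
into |P−O₁|² = l²: 1.0465z² + 0.1547z + -0.0742 = 0;  Δ = 0.3344;  z = -0.3502 or 0.2024 → z<0 root = -0.3502
x = -0.0825, y = 0.0614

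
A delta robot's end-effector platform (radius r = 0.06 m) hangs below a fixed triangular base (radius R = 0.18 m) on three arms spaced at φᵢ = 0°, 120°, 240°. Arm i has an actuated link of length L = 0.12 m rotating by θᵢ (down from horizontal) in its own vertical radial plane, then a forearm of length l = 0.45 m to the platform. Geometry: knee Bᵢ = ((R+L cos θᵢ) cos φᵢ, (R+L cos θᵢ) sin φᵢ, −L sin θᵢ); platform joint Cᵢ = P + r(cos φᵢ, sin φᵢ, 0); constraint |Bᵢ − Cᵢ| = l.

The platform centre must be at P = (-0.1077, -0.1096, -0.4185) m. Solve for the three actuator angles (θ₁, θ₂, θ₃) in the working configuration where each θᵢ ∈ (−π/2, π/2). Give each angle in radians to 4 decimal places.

θ₁ = 0.9596, θ₂ = 0.6977, θ₃ = -0.1746

arm 1 (φ=0.0°): x'=-0.1077, y'=-0.1096
  A cos θ + B sin θ = C:  0.2277·cos θ + -0.4185·sin θ = -0.2121
  γ=atan2(-0.4185,0.2277)=-1.0725;  ψ=arccos(-0.4452)=2.0322;  θ1=γ+ψ≈0.9596
rotate P by −φ2: (-0.0411, 0.1481, -0.4185)
  A=0.1611, B=-0.4185, C=(l²−L²−A²−y'²−z²)/(2L)=-0.1455
  θ2 = atan2(B,A) + arccos(C/0.4484) = 0.6977
rotate P by −φ3: (0.1488, -0.0385, -0.4185)
  e−x'=-0.0288;  (l²−L²−(e−x')²−y'²−z²)/2L = 0.0444
  θ3 = atan2(B,A) + arccos(C/0.4195) = -0.1746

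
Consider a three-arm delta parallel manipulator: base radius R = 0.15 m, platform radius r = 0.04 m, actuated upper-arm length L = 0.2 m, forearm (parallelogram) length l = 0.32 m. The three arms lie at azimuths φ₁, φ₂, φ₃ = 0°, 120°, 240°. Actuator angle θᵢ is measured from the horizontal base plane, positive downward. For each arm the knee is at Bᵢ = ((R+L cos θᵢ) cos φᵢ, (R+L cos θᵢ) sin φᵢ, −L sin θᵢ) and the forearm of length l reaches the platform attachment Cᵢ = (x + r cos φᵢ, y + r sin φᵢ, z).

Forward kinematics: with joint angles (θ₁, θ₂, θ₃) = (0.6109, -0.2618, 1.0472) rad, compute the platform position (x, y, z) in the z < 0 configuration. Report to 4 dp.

arm 1 at φ=0.0°: e+L cos θ1 = 0.2738;  S1 = (0.2738, 0.0000, -0.1147)
arm 2 at φ=120.0°: e+L cos θ2 = 0.3032;  S2 = (-0.1516, 0.2626, 0.0518)
φ3=240.0°: virtual centre (-0.1050, -0.1819, -0.1732), radius l
eliminate P² terms by subtracting sphere 1 from 2 and 3
linear system: -0.8508x+0.5251y = 0.0065−0.3330z; -0.7577x+-0.3637y = -0.0140−-0.1170z
det = 0.7073;  x = 0.0071+0.0844z,  y = 0.0238+-0.4973z
quadratic in z: (1.2545)z²+(0.1607)z+(-0.0175)=0, √Δ=0.3374 → z ∈ {-0.1985, 0.0704}; z = -0.1985 (taking z<0)
x = -0.0096, y = 0.1225

(-0.0096, 0.1225, -0.1985)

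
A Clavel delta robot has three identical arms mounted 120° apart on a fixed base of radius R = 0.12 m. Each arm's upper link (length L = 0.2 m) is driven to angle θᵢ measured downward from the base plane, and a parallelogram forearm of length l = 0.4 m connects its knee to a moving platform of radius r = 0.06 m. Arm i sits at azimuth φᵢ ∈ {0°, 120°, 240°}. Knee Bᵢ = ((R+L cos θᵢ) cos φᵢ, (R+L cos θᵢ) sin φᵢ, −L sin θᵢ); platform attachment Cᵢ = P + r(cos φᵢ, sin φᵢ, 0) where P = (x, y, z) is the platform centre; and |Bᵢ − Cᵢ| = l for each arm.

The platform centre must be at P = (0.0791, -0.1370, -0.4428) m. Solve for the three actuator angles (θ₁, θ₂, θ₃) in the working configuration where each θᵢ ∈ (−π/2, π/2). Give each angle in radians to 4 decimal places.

θ₁ = 0.5238, θ₂ = 1.1347, θ₃ = 0.5238

φ1=0.0° → target in arm frame (0.0791, -0.1370)
  A=-0.0191, B=-0.4428, C=(l²−L²−A²−y'²−z²)/(2L)=-0.2380
  γ=atan2(-0.4428,-0.0191)=-1.6139;  ψ=arccos(-0.5370)=2.1377;  θ1=γ+ψ≈0.5238
φ2=120.0° → target in arm frame (-0.1582, 0.0000)
  A=0.2182, B=-0.4428, C=(l²−L²−A²−y'²−z²)/(2L)=-0.3092
  γ=atan2(-0.4428,0.2182)=-1.1130;  ψ=arccos(-0.6264)=2.2477;  θ2=γ+ψ≈1.1347
rotate P by −φ3: (0.0791, 0.1370, -0.4428)
  A cos θ + B sin θ = C:  -0.0191·cos θ + -0.4428·sin θ = -0.2380
  √(A²+B²)=0.4432;  θ3 = -1.6139+2.1377 ≈ 0.5238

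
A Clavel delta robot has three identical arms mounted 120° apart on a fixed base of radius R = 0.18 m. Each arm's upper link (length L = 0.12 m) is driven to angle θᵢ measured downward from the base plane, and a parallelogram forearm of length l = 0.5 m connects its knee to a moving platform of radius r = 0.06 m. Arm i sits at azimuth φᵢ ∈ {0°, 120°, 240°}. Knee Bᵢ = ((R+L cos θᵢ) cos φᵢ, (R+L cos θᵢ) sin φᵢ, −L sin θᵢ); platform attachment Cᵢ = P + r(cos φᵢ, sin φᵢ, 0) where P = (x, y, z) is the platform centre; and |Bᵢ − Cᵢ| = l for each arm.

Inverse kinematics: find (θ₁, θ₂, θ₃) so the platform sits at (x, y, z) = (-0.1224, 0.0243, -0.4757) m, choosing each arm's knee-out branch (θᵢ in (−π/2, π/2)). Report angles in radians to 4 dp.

φ1=0.0° → target in arm frame (-0.1224, 0.0243)
  e−x'=0.2424;  (l²−L²−(e−x')²−y'²−z²)/2L = -0.2085
  γ=atan2(-0.4757,0.2424)=-1.0995;  ψ=arccos(-0.3905)=1.9720;  θ1=γ+ψ≈0.8725
φ2=120.0° → target in arm frame (0.0822, 0.0939)
  A cos θ + B sin θ = C:  0.0378·cos θ + -0.4757·sin θ = -0.0039
  √(A²+B²)=0.4772;  θ2 = -1.4916+1.5789 ≈ 0.0873
rotate P by −φ3: (0.0402, -0.1182, -0.4757)
  A cos θ + B sin θ = C:  0.0798·cos θ + -0.4757·sin θ = -0.0459
  √(A²+B²)=0.4824;  θ3 = -1.4045+1.6662 ≈ 0.2617

θ₁ = 0.8725, θ₂ = 0.0873, θ₃ = 0.2617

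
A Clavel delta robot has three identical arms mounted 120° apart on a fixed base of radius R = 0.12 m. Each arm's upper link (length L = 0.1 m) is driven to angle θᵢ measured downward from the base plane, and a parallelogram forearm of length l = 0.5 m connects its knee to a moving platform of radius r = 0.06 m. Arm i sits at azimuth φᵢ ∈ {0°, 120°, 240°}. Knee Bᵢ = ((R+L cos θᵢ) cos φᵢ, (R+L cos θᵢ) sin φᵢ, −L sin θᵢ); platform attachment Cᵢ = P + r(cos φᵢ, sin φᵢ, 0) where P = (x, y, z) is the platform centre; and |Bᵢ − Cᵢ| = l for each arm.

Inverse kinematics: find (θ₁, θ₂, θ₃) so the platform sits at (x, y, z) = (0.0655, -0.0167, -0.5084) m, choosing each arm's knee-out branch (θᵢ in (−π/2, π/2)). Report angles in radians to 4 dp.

θ₁ = 0.1749, θ₂ = 0.5240, θ₃ = 0.4369

φ1=0.0° → target in arm frame (0.0655, -0.0167)
  e−x'=-0.0055;  (l²−L²−(e−x')²−y'²−z²)/2L = -0.0939
  γ=atan2(-0.5084,-0.0055)=-1.5816;  ψ=arccos(-0.1847)=1.7565;  θ1=γ+ψ≈0.1749
rotate P by −φ2: (-0.0472, -0.0484, -0.5084)
  A cos θ + B sin θ = C:  0.1072·cos θ + -0.5084·sin θ = -0.1615
  √(A²+B²)=0.5196;  θ2 = -1.3630+1.8869 ≈ 0.5240
arm 3 (φ=240.0°): x'=-0.0183, y'=0.0651
  A=0.0783, B=-0.5084, C=(l²−L²−A²−y'²−z²)/(2L)=-0.1442
  θ3 = atan2(B,A) + arccos(C/0.5144) = 0.4369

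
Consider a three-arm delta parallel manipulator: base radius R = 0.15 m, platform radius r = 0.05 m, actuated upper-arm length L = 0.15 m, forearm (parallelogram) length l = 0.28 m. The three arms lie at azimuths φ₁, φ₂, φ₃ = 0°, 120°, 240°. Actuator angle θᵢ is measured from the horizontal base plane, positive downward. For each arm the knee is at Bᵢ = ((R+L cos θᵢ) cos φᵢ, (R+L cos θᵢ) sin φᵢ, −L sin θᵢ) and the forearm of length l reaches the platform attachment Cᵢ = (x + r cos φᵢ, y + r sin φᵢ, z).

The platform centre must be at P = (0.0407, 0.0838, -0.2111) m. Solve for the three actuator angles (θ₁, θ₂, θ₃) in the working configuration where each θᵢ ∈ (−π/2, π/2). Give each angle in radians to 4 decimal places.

arm 1 (φ=0.0°): x'=0.0407, y'=0.0838
  A cos θ + B sin θ = C:  0.0593·cos θ + -0.2111·sin θ = 0.0027
  θ1 = atan2(B,A) + arccos(C/0.2193) = 0.2617
arm 2 (φ=120.0°): x'=0.0522, y'=-0.0771
  A cos θ + B sin θ = C:  0.0478·cos θ + -0.2111·sin θ = 0.0103
  γ=atan2(-0.2111,0.0478)=-1.3482;  ψ=arccos(0.0478)=1.5230;  θ2=γ+ψ≈0.1748
arm 3 (φ=240.0°): x'=-0.0929, y'=-0.0067
  A=0.1929, B=-0.2111, C=(l²−L²−A²−y'²−z²)/(2L)=-0.0864
  θ3 = atan2(B,A) + arccos(C/0.2860) = 1.0474

θ₁ = 0.2617, θ₂ = 0.1748, θ₃ = 1.0474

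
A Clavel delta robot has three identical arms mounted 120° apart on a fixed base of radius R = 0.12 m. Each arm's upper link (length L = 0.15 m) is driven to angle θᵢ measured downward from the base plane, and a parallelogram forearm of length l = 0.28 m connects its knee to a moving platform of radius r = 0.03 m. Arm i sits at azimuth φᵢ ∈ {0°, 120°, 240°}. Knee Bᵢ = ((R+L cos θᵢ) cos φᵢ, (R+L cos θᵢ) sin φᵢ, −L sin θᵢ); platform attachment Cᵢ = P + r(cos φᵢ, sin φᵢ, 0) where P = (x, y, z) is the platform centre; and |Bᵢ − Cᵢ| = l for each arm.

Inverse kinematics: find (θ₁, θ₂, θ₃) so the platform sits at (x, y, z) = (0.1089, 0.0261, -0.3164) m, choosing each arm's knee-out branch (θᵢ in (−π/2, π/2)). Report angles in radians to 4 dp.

θ₁ = 0.4363, θ₂ = 1.1345, θ₃ = 1.3091

arm 1 (φ=0.0°): x'=0.1089, y'=0.0261
  A cos θ + B sin θ = C:  -0.0189·cos θ + -0.3164·sin θ = -0.1508
  √(A²+B²)=0.3170;  θ1 = -1.6305+2.0667 ≈ 0.4363
φ2=120.0° → target in arm frame (-0.0318, -0.1074)
  A=0.1218, B=-0.3164, C=(l²−L²−A²−y'²−z²)/(2L)=-0.2353
  √(A²+B²)=0.3391;  θ2 = -1.2032+2.3377 ≈ 1.1345
rotate P by −φ3: (-0.0771, 0.0813, -0.3164)
  A cos θ + B sin θ = C:  0.1671·cos θ + -0.3164·sin θ = -0.2624
  γ=atan2(-0.3164,0.1671)=-1.0850;  ψ=arccos(-0.7334)=2.3941;  θ3=γ+ψ≈1.3091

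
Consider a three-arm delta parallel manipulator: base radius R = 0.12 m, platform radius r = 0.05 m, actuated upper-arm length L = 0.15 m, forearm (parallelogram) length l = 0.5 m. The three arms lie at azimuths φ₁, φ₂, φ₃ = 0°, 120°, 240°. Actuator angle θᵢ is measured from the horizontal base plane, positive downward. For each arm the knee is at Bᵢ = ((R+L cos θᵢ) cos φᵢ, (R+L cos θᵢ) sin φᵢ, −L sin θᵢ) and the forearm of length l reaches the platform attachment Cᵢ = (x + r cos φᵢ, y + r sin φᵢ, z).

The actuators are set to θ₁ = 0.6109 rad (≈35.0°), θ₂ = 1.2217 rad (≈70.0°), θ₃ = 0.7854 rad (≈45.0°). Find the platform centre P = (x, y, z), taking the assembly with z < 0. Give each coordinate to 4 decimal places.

O1 = (0.1929·cos0.0°, 0.1929·sin0.0°, -0.0860) = (0.1929, 0.0000, -0.0860)
arm 2 at φ=120.0°: (R−r)+L cos θ2 = 0.1213;  O2 = (-0.0607, 0.1051, -0.1410)
arm 3 at φ=240.0°: (R−r)+L cos θ3 = 0.1761;  O3 = (-0.0880, -0.1525, -0.1061)
eliminate P² terms by subtracting sphere 1 from 2 and 3
plane₁₂: -0.5070x+0.2101y+-0.1098z = -0.0100
Cramer: x(z) = 0.0130-0.1537z;  y(z) = -0.0163+0.1518z
into |P−O₁|² = l²: 1.0467z² + 0.2224z + -0.2100 = 0;  Δ = 0.9286;  z = -0.5666 or 0.3541 → z<0 root = -0.5666
x = 0.1001, y = -0.1023

(0.1001, -0.1023, -0.5666)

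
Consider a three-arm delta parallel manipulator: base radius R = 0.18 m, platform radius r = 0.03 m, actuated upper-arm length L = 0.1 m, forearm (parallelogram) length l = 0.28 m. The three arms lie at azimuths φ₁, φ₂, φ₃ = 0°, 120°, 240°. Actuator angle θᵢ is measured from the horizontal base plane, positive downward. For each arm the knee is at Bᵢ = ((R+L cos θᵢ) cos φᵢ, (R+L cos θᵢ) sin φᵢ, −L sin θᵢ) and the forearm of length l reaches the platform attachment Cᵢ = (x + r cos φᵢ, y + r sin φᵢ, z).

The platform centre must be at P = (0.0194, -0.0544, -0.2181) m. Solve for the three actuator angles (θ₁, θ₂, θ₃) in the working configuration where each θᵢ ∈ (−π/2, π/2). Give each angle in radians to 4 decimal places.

θ₁ = 0.5235, θ₂ = 1.1344, θ₃ = 0.3495

arm 1 (φ=0.0°): x'=0.0194, y'=-0.0544
  A=0.1306, B=-0.2181, C=(l²−L²−A²−y'²−z²)/(2L)=0.0041
  θ1 = atan2(B,A) + arccos(C/0.2542) = 0.5235
rotate P by −φ2: (-0.0568, 0.0104, -0.2181)
  A cos θ + B sin θ = C:  0.2068·cos θ + -0.2181·sin θ = -0.1102
  θ2 = atan2(B,A) + arccos(C/0.3006) = 1.1344
φ3=240.0° → target in arm frame (0.0374, 0.0440)
  A=0.1126, B=-0.2181, C=(l²−L²−A²−y'²−z²)/(2L)=0.0311
  √(A²+B²)=0.2454;  θ3 = -1.0943+1.4437 ≈ 0.3495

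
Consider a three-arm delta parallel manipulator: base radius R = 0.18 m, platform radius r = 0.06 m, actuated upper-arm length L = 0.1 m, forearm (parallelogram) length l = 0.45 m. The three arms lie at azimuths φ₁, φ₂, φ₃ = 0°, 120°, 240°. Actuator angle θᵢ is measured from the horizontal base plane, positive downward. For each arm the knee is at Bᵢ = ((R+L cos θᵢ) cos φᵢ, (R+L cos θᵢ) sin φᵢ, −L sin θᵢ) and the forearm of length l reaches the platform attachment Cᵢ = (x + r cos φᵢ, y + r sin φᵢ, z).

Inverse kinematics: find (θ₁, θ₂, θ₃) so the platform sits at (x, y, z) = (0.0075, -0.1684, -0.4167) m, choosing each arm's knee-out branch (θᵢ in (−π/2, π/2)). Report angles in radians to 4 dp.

rotate P by −φ1: (0.0075, -0.1684, -0.4167)
  A cos θ + B sin θ = C:  0.1125·cos θ + -0.4167·sin θ = -0.1108
  θ1 = atan2(B,A) + arccos(C/0.4316) = 0.5232
rotate P by −φ2: (-0.1496, 0.0777, -0.4167)
  A=0.2696, B=-0.4167, C=(l²−L²−A²−y'²−z²)/(2L)=-0.2993
  γ=atan2(-0.4167,0.2696)=-0.9966;  ψ=arccos(-0.6030)=2.2181;  θ2=γ+ψ≈1.2215
rotate P by −φ3: (0.1421, 0.0907, -0.4167)
  A=-0.0221, B=-0.4167, C=(l²−L²−A²−y'²−z²)/(2L)=0.0507
  θ3 = atan2(B,A) + arccos(C/0.4173) = -0.1749

θ₁ = 0.5232, θ₂ = 1.2215, θ₃ = -0.1749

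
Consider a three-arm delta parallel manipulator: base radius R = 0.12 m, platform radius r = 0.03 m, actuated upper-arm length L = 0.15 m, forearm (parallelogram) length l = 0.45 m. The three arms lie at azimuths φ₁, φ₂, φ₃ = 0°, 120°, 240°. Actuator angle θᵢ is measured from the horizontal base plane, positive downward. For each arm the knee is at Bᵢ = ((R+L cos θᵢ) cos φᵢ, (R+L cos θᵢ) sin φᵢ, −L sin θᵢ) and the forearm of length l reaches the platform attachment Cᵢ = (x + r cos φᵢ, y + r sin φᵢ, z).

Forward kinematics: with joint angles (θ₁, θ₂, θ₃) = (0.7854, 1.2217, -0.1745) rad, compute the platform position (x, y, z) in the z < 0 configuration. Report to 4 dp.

(-0.0340, -0.2326, -0.4151)

φ1=0.0°: virtual centre (0.1961, 0.0000, -0.1061), radius l
arm 2 at φ=120.0°: (R−r)+L cos θ2 = 0.1413;  O2 = (-0.0707, 0.1224, -0.1410)
O3 = (0.2377·cos240.0°, 0.2377·sin240.0°, 0.0260) = (-0.1189, -0.2059, 0.0260)
subtract pairs → two planes through P
plane₁₂: -0.5334x+0.2448y+-0.0698z = -0.0099
Cramer: x(z) = 0.0059+0.0961z;  y(z) = -0.0273+0.4946z
sphere 1 gives Az²+Bz+C=0 with A=1.2539, B=0.1486, C=-0.1544;  B²−4AC=0.7963;  roots -0.4151, 0.2966;  negative root z = -0.4151
x = -0.0340, y = -0.2326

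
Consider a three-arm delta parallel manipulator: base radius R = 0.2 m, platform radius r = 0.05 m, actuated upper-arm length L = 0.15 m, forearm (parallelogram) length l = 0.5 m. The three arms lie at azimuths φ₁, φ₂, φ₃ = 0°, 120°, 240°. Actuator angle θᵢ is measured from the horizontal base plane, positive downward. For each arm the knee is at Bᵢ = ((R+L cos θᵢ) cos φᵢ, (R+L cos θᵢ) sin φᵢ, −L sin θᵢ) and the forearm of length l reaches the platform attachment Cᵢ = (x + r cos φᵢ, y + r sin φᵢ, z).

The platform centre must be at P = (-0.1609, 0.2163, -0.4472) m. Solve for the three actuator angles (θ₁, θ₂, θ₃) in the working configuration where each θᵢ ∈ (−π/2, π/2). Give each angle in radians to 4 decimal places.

θ₁ = 1.3963, θ₂ = -0.3490, θ₃ = 1.2218

φ1=0.0° → target in arm frame (-0.1609, 0.2163)
  e−x'=0.3109;  (l²−L²−(e−x')²−y'²−z²)/2L = -0.3864
  γ=atan2(-0.4472,0.3109)=-0.9633;  ψ=arccos(-0.7095)=2.3596;  θ1=γ+ψ≈1.3963
rotate P by −φ2: (0.2678, 0.0312, -0.4472)
  A cos θ + B sin θ = C:  -0.1178·cos θ + -0.4472·sin θ = 0.0422
  θ2 = atan2(B,A) + arccos(C/0.4624) = -0.3490
rotate P by −φ3: (-0.1069, -0.2475, -0.4472)
  A=0.2569, B=-0.4472, C=(l²−L²−A²−y'²−z²)/(2L)=-0.3324
  √(A²+B²)=0.5157;  θ3 = -1.0494+2.2712 ≈ 1.2218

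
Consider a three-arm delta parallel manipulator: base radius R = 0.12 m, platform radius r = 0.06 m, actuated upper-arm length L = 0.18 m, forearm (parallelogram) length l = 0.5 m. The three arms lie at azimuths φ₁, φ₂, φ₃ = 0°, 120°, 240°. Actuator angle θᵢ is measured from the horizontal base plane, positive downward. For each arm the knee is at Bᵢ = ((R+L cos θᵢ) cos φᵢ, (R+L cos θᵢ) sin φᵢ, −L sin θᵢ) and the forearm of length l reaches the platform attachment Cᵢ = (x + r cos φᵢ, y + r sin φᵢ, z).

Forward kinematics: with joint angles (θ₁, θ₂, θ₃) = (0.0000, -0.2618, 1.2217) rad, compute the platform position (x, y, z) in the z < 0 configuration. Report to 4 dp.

(0.1272, 0.3090, -0.3766)

arm 1 at φ=0.0°: (R−r)+L cos θ1 = 0.2400;  O1 = (0.2400, 0.0000, 0.0000)
O2 = (0.2339·cos120.0°, 0.2339·sin120.0°, 0.0466) = (-0.1169, 0.2025, 0.0466)
arm 3 at φ=240.0°: (R−r)+L cos θ3 = 0.1216;  O3 = (-0.0608, -0.1053, -0.1691)
eliminate P² terms by subtracting sphere 1 from 2 and 3
linear system: -0.7139x+0.4051y = -0.0007−0.0932z; -0.6016x+-0.2106y = -0.0142−-0.3383z
det = 0.3940;  x = 0.0150+-0.2980z,  y = 0.0246+-0.7552z
quadratic in z: (1.6591)z²+(0.0969)z+(-0.1988)=0, √Δ=1.1526 → z ∈ {-0.3766, 0.3182}; z = -0.3766 (taking z<0)
x = 0.1272, y = 0.3090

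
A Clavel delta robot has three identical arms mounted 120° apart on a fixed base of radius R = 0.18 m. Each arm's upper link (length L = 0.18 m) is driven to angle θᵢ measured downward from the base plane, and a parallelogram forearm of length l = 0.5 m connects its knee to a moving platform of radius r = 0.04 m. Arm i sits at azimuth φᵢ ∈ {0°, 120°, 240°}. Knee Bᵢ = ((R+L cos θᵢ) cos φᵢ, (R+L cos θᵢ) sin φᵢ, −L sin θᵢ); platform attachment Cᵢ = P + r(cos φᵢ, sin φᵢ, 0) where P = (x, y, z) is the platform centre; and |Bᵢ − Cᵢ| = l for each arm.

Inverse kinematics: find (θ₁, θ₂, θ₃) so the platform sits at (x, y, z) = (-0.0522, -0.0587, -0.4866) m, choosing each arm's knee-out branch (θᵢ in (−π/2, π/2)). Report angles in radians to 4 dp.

θ₁ = 0.6980, θ₂ = 0.6107, θ₃ = 0.2618

rotate P by −φ1: (-0.0522, -0.0587, -0.4866)
  A=0.1922, B=-0.4866, C=(l²−L²−A²−y'²−z²)/(2L)=-0.1655
  γ=atan2(-0.4866,0.1922)=-1.1946;  ψ=arccos(-0.3163)=1.8926;  θ1=γ+ψ≈0.6980
arm 2 (φ=120.0°): x'=-0.0247, y'=0.0746
  A cos θ + B sin θ = C:  0.1647·cos θ + -0.4866·sin θ = -0.1441
  γ=atan2(-0.4866,0.1647)=-1.2444;  ψ=arccos(-0.2805)=1.8551;  θ2=γ+ψ≈0.6107
arm 3 (φ=240.0°): x'=0.0769, y'=-0.0159
  A cos θ + B sin θ = C:  0.0631·cos θ + -0.4866·sin θ = -0.0650
  √(A²+B²)=0.4907;  θ3 = -1.4419+1.7037 ≈ 0.2618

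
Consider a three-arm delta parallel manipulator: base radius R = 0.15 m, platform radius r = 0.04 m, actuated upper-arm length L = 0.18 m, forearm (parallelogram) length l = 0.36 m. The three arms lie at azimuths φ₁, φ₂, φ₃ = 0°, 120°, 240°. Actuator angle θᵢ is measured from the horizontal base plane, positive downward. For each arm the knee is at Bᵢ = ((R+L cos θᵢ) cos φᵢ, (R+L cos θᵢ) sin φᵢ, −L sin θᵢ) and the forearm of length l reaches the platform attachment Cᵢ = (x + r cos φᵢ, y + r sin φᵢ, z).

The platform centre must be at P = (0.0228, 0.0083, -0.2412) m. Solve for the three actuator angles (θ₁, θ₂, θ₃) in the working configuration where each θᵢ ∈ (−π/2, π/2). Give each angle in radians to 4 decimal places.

rotate P by −φ1: (0.0228, 0.0083, -0.2412)
  A=0.0872, B=-0.2412, C=(l²−L²−A²−y'²−z²)/(2L)=0.0871
  γ=atan2(-0.2412,0.0872)=-1.2239;  ψ=arccos(0.3395)=1.2244;  θ1=γ+ψ≈0.0005
rotate P by −φ2: (-0.0042, -0.0239, -0.2412)
  e−x'=0.1142;  (l²−L²−(e−x')²−y'²−z²)/2L = 0.0706
  γ=atan2(-0.2412,0.1142)=-1.1286;  ψ=arccos(0.2645)=1.3032;  θ2=γ+ψ≈0.1746
rotate P by −φ3: (-0.0186, 0.0156, -0.2412)
  e−x'=0.1286;  (l²−L²−(e−x')²−y'²−z²)/2L = 0.0618
  θ3 = atan2(B,A) + arccos(C/0.2733) = 0.2618

θ₁ = 0.0005, θ₂ = 0.1746, θ₃ = 0.2618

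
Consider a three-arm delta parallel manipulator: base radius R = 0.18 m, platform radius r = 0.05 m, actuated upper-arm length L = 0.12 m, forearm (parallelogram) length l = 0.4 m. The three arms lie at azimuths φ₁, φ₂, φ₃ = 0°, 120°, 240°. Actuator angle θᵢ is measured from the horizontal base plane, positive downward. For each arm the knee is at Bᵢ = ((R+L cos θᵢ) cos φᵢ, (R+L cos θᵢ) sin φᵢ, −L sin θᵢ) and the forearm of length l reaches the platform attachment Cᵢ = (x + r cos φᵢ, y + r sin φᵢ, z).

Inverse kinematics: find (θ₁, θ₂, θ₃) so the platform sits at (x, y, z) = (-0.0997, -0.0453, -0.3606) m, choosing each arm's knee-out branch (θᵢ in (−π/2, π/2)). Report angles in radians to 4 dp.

θ₁ = 0.9597, θ₂ = 0.4358, θ₃ = -0.0002

rotate P by −φ1: (-0.0997, -0.0453, -0.3606)
  A=0.2297, B=-0.3606, C=(l²−L²−A²−y'²−z²)/(2L)=-0.1635
  γ=atan2(-0.3606,0.2297)=-1.0036;  ψ=arccos(-0.3825)=1.9633;  θ1=γ+ψ≈0.9597
φ2=120.0° → target in arm frame (0.0106, 0.1090)
  A cos θ + B sin θ = C:  0.1194·cos θ + -0.3606·sin θ = -0.0440
  γ=atan2(-0.3606,0.1194)=-1.2511;  ψ=arccos(-0.1159)=1.6869;  θ2=γ+ψ≈0.4358
φ3=240.0° → target in arm frame (0.0891, -0.0637)
  e−x'=0.0409;  (l²−L²−(e−x')²−y'²−z²)/2L = 0.0410
  √(A²+B²)=0.3629;  θ3 = -1.4578+1.4576 ≈ -0.0002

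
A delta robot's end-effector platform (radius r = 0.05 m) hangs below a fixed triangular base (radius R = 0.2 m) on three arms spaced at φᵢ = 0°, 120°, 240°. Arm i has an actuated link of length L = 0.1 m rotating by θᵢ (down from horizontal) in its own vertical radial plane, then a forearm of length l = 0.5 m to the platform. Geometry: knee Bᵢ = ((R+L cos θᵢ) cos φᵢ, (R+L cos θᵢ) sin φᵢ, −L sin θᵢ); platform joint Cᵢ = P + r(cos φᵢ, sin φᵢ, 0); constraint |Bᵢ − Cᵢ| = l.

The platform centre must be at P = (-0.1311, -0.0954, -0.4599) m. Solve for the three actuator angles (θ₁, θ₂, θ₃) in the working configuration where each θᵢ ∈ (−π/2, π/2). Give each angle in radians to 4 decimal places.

θ₁ = 1.1347, θ₂ = 0.6112, θ₃ = -0.2617

arm 1 (φ=0.0°): x'=-0.1311, y'=-0.0954
  e−x'=0.2811;  (l²−L²−(e−x')²−y'²−z²)/2L = -0.2981
  θ1 = atan2(B,A) + arccos(C/0.5390) = 1.1347
φ2=120.0° → target in arm frame (-0.0171, 0.1612)
  A cos θ + B sin θ = C:  0.1671·cos θ + -0.4599·sin θ = -0.1271
  γ=atan2(-0.4599,0.1671)=-1.2223;  ψ=arccos(-0.2597)=1.8335;  θ2=γ+ψ≈0.6112
arm 3 (φ=240.0°): x'=0.1482, y'=-0.0658
  e−x'=0.0018;  (l²−L²−(e−x')²−y'²−z²)/2L = 0.1208
  √(A²+B²)=0.4599;  θ3 = -1.5668+1.3051 ≈ -0.2617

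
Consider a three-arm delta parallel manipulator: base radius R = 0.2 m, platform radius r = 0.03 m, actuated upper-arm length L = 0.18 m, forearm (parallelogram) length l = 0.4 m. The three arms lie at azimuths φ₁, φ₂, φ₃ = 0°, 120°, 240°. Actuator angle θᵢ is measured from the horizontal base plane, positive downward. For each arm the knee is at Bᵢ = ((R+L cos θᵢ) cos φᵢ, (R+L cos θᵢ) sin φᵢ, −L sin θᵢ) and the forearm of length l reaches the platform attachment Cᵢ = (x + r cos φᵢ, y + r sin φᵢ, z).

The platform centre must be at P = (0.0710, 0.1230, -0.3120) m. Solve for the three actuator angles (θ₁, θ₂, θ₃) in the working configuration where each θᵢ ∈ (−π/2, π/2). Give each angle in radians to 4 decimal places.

rotate P by −φ1: (0.0710, 0.1230, -0.3120)
  e−x'=0.0990;  (l²−L²−(e−x')²−y'²−z²)/2L = 0.0148
  θ1 = atan2(B,A) + arccos(C/0.3273) = 0.2620
rotate P by −φ2: (0.0710, -0.1230, -0.3120)
  A=0.0990, B=-0.3120, C=(l²−L²−A²−y'²−z²)/(2L)=0.0148
  γ=atan2(-0.3120,0.0990)=-1.2636;  ψ=arccos(0.0453)=1.5255;  θ2=γ+ψ≈0.2619
rotate P by −φ3: (-0.1420, 0.0000, -0.3120)
  e−x'=0.3120;  (l²−L²−(e−x')²−y'²−z²)/2L = -0.1864
  θ3 = atan2(B,A) + arccos(C/0.4412) = 1.2215

θ₁ = 0.2620, θ₂ = 0.2619, θ₃ = 1.2215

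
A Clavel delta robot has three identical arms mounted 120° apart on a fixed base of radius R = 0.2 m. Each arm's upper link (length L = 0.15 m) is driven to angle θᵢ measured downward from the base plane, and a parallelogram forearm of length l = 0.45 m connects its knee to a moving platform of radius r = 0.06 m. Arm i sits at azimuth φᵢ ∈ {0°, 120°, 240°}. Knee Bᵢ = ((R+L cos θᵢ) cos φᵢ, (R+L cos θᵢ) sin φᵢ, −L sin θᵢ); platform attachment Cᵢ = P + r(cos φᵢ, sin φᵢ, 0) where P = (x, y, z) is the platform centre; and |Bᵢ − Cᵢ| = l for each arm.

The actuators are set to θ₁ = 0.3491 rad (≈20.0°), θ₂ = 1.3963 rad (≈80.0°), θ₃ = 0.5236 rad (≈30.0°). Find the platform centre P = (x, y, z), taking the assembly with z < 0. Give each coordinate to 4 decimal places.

(0.1067, -0.1384, -0.4424)

centre 1 = (0.2810·cos0.0°, 0.2810·sin0.0°, -0.0513) = (0.2810, 0.0000, -0.0513)
arm 2 at φ=120.0°: ρ2 = 0.1660;  centre 2 = (-0.0830, 0.1438, -0.1477)
centre 3 = (0.2699·cos240.0°, 0.2699·sin240.0°, -0.0750) = (-0.1350, -0.2337, -0.0750)
subtract pairs → two planes through P
plane₁₂: -0.7279x+0.2876y+-0.1928z = -0.0322
Cramer: x(z) = 0.0275-0.1791z;  y(z) = -0.0423+0.2173z
quadratic in z: (1.0793)z²+(0.1750)z+(-0.1338)=0, √Δ=0.7800 → z ∈ {-0.4424, 0.2803}; z = -0.4424 (taking z<0)
x = 0.1067, y = -0.1384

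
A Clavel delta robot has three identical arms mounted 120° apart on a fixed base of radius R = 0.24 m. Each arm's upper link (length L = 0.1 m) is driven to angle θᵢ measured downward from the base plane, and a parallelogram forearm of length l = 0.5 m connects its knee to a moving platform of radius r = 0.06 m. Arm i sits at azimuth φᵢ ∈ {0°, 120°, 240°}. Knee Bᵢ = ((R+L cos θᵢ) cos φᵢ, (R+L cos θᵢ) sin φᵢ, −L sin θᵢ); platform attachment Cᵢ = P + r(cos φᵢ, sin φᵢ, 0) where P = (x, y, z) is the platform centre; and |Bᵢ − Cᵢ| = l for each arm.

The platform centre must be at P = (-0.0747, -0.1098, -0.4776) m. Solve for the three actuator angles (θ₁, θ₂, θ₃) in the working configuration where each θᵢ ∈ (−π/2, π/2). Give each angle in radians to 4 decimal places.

θ₁ = 1.1343, θ₂ = 1.0469, θ₃ = -0.0003

φ1=0.0° → target in arm frame (-0.0747, -0.1098)
  A=0.2547, B=-0.4776, C=(l²−L²−A²−y'²−z²)/(2L)=-0.3251
  √(A²+B²)=0.5413;  θ1 = -1.0809+2.2152 ≈ 1.1343
rotate P by −φ2: (-0.0577, 0.1196, -0.4776)
  e−x'=0.2377;  (l²−L²−(e−x')²−y'²−z²)/2L = -0.2946
  γ=atan2(-0.4776,0.2377)=-1.1089;  ψ=arccos(-0.5522)=2.1558;  θ2=γ+ψ≈1.0469
rotate P by −φ3: (0.1324, -0.0098, -0.4776)
  A=0.0476, B=-0.4776, C=(l²−L²−A²−y'²−z²)/(2L)=0.0477
  γ=atan2(-0.4776,0.0476)=-1.4715;  ψ=arccos(0.0994)=1.4712;  θ3=γ+ψ≈-0.0003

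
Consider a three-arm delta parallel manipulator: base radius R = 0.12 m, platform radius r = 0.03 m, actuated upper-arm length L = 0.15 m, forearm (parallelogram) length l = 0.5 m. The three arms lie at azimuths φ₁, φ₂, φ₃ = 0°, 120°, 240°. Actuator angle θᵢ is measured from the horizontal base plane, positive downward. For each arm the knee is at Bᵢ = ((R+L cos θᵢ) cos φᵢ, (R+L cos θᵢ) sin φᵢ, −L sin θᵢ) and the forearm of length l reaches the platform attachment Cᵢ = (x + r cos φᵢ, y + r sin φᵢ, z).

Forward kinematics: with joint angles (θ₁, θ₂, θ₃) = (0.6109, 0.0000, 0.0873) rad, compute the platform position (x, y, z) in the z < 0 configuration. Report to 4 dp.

(-0.1174, 0.0146, -0.4611)

φ1=0.0°: virtual centre (0.2129, 0.0000, -0.0860), radius l
arm 2 at φ=120.0°: e+L cos θ2 = 0.2400;  O2 = (-0.1200, 0.2078, 0.0000)
arm 3 at φ=240.0°: e+L cos θ3 = 0.2394;  O3 = (-0.1197, -0.2074, -0.0131)
eliminate P² terms by subtracting sphere 1 from 2 and 3
plane₁₂: -0.6657x+0.4157y+0.1721z = 0.0049
Cramer: x(z) = -0.0073+0.2389z;  y(z) = 0.0001-0.0313z
quadratic in z: (1.0581)z²+(0.0669)z+(-0.1941)=0, √Δ=0.9089 → z ∈ {-0.4611, 0.3979}; z = -0.4611 (taking z<0)
x = -0.1174, y = 0.0146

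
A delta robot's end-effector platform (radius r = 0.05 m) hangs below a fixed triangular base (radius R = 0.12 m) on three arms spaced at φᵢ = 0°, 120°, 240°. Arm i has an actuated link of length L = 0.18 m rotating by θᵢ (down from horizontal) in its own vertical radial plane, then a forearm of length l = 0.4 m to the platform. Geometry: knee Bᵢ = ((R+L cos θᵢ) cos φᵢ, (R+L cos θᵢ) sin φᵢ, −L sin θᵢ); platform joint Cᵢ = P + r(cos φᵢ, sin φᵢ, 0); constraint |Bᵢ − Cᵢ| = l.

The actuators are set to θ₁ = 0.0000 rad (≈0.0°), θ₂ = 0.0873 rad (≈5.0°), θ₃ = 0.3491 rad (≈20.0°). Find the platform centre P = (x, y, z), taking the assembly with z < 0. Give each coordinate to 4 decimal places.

(0.0364, 0.0386, -0.3360)

O1 = (0.2500·cos0.0°, 0.2500·sin0.0°, 0.0000) = (0.2500, 0.0000, 0.0000)
arm 2 at φ=120.0°: (R−r)+L cos θ2 = 0.2493;  O2 = (-0.1247, 0.2159, -0.0157)
φ3=240.0°: virtual centre (-0.1196, -0.2071, -0.0616), radius l
subtract pairs → two planes through P
linear system: -0.7493x+0.4318y = -0.0001−-0.0314z; -0.7391x+-0.4142y = -0.0015−-0.1231z
det = 0.6296;  x = 0.0011+-0.1051z,  y = 0.0017+-0.1097z
quadratic in z: (1.0231)z²+(0.0520)z+(-0.0980)=0, √Δ=0.6356 → z ∈ {-0.3360, 0.2852}; z = -0.3360 (taking z<0)
x = 0.0364, y = 0.0386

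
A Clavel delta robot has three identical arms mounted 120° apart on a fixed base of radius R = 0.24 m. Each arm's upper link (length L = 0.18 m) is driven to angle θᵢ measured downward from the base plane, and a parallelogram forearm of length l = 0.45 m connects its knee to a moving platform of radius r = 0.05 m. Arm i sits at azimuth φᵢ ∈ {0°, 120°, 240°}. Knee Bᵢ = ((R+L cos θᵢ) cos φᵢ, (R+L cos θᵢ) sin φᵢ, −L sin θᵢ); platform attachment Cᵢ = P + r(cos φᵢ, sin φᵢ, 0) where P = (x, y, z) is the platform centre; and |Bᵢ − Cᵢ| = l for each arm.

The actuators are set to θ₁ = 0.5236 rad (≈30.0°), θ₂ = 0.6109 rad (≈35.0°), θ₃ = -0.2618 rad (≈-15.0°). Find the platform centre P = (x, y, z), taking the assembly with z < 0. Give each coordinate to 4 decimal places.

(-0.0367, -0.0843, -0.3114)

arm 1 at φ=0.0°: ρ1 = 0.3459;  S1 = (0.3459, 0.0000, -0.0900)
S2 = (0.3374·cos120.0°, 0.3374·sin120.0°, -0.1032) = (-0.1687, 0.2922, -0.1032)
S3 = (0.3639·cos240.0°, 0.3639·sin240.0°, 0.0466) = (-0.1819, -0.3151, 0.0466)
subtract pairs → two planes through P
linear system: -1.0292x+0.5845y = -0.0032−-0.0265z; -1.0556x+-0.6302y = 0.0068−0.2732z
Cramer: x(z) = -0.0016+0.1130z;  y(z) = -0.0082+0.2442z
sphere 1 gives Az²+Bz+C=0 with A=1.0724, B=0.0975, C=-0.0736;  B²−4AC=0.3253;  roots -0.3114, 0.2205;  negative root z = -0.3114
x = -0.0367, y = -0.0843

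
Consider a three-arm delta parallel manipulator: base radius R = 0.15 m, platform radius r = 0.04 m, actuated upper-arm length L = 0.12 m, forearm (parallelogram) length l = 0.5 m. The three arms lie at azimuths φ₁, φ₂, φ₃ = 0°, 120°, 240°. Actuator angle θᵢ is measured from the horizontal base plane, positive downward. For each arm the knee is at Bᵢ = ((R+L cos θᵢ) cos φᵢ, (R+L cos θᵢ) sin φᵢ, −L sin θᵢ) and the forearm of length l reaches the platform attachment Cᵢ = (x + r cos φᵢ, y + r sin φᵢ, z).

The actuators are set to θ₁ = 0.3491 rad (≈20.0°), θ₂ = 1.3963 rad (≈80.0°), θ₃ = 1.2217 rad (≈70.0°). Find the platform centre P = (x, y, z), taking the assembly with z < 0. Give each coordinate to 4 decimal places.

(0.1679, -0.0280, -0.5372)

φ1=0.0°: virtual centre (0.2228, 0.0000, -0.0410), radius l
centre 2 = (0.1308·cos120.0°, 0.1308·sin120.0°, -0.1182) = (-0.0654, 0.1133, -0.1182)
centre 3 = (0.1510·cos240.0°, 0.1510·sin240.0°, -0.1128) = (-0.0755, -0.1308, -0.1128)
|centre ₂|²−|centre ₁|² = -0.0202;  |centre ₃|²−|centre ₁|² = -0.0158
linear system: -0.5764x+0.2266y = -0.0202−-0.1543z; -0.5966x+-0.2616y = -0.0158−-0.1434z
Cramer: x(z) = 0.0310-0.2548z;  y(z) = -0.0104+0.0327z
into |P−centre ₁|² = l²: 1.0660z² + 0.1791z + -0.2114 = 0;  Δ = 0.9336;  z = -0.5372 or 0.3692 → z<0 root = -0.5372
x = 0.1679, y = -0.0280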